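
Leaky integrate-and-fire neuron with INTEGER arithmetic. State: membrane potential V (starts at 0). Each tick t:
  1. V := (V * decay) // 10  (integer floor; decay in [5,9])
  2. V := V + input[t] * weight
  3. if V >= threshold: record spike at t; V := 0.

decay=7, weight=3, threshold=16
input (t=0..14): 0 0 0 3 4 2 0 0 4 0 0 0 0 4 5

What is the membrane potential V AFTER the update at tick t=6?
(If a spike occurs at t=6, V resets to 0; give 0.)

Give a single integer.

t=0: input=0 -> V=0
t=1: input=0 -> V=0
t=2: input=0 -> V=0
t=3: input=3 -> V=9
t=4: input=4 -> V=0 FIRE
t=5: input=2 -> V=6
t=6: input=0 -> V=4
t=7: input=0 -> V=2
t=8: input=4 -> V=13
t=9: input=0 -> V=9
t=10: input=0 -> V=6
t=11: input=0 -> V=4
t=12: input=0 -> V=2
t=13: input=4 -> V=13
t=14: input=5 -> V=0 FIRE

Answer: 4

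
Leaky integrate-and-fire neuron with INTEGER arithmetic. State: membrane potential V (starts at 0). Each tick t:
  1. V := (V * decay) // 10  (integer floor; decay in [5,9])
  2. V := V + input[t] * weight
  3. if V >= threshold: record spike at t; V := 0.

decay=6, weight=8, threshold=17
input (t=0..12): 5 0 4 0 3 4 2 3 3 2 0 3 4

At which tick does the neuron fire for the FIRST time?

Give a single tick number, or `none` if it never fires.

Answer: 0

Derivation:
t=0: input=5 -> V=0 FIRE
t=1: input=0 -> V=0
t=2: input=4 -> V=0 FIRE
t=3: input=0 -> V=0
t=4: input=3 -> V=0 FIRE
t=5: input=4 -> V=0 FIRE
t=6: input=2 -> V=16
t=7: input=3 -> V=0 FIRE
t=8: input=3 -> V=0 FIRE
t=9: input=2 -> V=16
t=10: input=0 -> V=9
t=11: input=3 -> V=0 FIRE
t=12: input=4 -> V=0 FIRE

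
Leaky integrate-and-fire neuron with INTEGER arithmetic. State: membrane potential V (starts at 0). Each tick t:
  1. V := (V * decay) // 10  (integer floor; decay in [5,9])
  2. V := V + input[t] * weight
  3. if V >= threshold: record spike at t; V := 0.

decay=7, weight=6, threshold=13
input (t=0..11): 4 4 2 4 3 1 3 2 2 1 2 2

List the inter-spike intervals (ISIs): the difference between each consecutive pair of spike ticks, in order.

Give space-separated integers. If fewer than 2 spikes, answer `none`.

t=0: input=4 -> V=0 FIRE
t=1: input=4 -> V=0 FIRE
t=2: input=2 -> V=12
t=3: input=4 -> V=0 FIRE
t=4: input=3 -> V=0 FIRE
t=5: input=1 -> V=6
t=6: input=3 -> V=0 FIRE
t=7: input=2 -> V=12
t=8: input=2 -> V=0 FIRE
t=9: input=1 -> V=6
t=10: input=2 -> V=0 FIRE
t=11: input=2 -> V=12

Answer: 1 2 1 2 2 2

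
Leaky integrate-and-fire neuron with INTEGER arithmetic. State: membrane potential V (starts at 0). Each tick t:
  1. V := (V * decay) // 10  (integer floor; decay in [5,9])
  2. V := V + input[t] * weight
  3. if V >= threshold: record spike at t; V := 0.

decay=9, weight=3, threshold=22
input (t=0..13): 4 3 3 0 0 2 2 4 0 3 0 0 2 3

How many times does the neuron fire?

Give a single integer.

t=0: input=4 -> V=12
t=1: input=3 -> V=19
t=2: input=3 -> V=0 FIRE
t=3: input=0 -> V=0
t=4: input=0 -> V=0
t=5: input=2 -> V=6
t=6: input=2 -> V=11
t=7: input=4 -> V=21
t=8: input=0 -> V=18
t=9: input=3 -> V=0 FIRE
t=10: input=0 -> V=0
t=11: input=0 -> V=0
t=12: input=2 -> V=6
t=13: input=3 -> V=14

Answer: 2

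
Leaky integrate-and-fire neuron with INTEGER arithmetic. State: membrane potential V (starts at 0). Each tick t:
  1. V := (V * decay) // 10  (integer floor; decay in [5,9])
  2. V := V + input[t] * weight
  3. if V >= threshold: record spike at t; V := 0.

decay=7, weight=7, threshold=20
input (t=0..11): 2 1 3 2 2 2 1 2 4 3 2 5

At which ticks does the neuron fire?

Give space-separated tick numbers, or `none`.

Answer: 2 4 7 8 9 11

Derivation:
t=0: input=2 -> V=14
t=1: input=1 -> V=16
t=2: input=3 -> V=0 FIRE
t=3: input=2 -> V=14
t=4: input=2 -> V=0 FIRE
t=5: input=2 -> V=14
t=6: input=1 -> V=16
t=7: input=2 -> V=0 FIRE
t=8: input=4 -> V=0 FIRE
t=9: input=3 -> V=0 FIRE
t=10: input=2 -> V=14
t=11: input=5 -> V=0 FIRE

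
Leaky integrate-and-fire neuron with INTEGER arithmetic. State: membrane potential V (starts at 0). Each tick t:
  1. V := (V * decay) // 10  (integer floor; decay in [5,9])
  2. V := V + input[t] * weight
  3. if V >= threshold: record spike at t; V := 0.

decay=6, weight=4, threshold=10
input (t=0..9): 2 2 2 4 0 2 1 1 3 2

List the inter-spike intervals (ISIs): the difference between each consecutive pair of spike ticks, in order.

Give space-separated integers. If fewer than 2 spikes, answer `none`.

Answer: 2 5

Derivation:
t=0: input=2 -> V=8
t=1: input=2 -> V=0 FIRE
t=2: input=2 -> V=8
t=3: input=4 -> V=0 FIRE
t=4: input=0 -> V=0
t=5: input=2 -> V=8
t=6: input=1 -> V=8
t=7: input=1 -> V=8
t=8: input=3 -> V=0 FIRE
t=9: input=2 -> V=8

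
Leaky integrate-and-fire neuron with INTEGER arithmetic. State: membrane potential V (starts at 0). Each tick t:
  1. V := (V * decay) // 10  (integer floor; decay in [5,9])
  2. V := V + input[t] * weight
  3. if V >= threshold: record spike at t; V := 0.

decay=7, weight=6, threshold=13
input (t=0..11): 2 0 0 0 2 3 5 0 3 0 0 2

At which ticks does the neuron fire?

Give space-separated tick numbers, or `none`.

t=0: input=2 -> V=12
t=1: input=0 -> V=8
t=2: input=0 -> V=5
t=3: input=0 -> V=3
t=4: input=2 -> V=0 FIRE
t=5: input=3 -> V=0 FIRE
t=6: input=5 -> V=0 FIRE
t=7: input=0 -> V=0
t=8: input=3 -> V=0 FIRE
t=9: input=0 -> V=0
t=10: input=0 -> V=0
t=11: input=2 -> V=12

Answer: 4 5 6 8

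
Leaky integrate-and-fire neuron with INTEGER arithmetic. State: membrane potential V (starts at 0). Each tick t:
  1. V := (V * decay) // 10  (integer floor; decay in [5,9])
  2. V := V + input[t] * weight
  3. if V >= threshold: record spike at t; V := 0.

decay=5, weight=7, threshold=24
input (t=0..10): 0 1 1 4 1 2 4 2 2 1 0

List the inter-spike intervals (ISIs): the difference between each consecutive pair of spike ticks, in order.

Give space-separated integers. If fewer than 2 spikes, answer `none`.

Answer: 3

Derivation:
t=0: input=0 -> V=0
t=1: input=1 -> V=7
t=2: input=1 -> V=10
t=3: input=4 -> V=0 FIRE
t=4: input=1 -> V=7
t=5: input=2 -> V=17
t=6: input=4 -> V=0 FIRE
t=7: input=2 -> V=14
t=8: input=2 -> V=21
t=9: input=1 -> V=17
t=10: input=0 -> V=8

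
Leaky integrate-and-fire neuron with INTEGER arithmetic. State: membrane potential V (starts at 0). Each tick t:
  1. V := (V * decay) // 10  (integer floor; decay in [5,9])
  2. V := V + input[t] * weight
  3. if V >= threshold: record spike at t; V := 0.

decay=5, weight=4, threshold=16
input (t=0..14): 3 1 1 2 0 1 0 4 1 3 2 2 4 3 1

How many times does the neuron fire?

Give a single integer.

t=0: input=3 -> V=12
t=1: input=1 -> V=10
t=2: input=1 -> V=9
t=3: input=2 -> V=12
t=4: input=0 -> V=6
t=5: input=1 -> V=7
t=6: input=0 -> V=3
t=7: input=4 -> V=0 FIRE
t=8: input=1 -> V=4
t=9: input=3 -> V=14
t=10: input=2 -> V=15
t=11: input=2 -> V=15
t=12: input=4 -> V=0 FIRE
t=13: input=3 -> V=12
t=14: input=1 -> V=10

Answer: 2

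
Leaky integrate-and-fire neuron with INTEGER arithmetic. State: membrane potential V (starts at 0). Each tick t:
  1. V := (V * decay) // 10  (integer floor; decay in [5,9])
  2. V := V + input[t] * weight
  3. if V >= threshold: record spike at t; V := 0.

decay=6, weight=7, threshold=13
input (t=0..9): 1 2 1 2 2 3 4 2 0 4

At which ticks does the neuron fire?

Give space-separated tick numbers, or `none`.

t=0: input=1 -> V=7
t=1: input=2 -> V=0 FIRE
t=2: input=1 -> V=7
t=3: input=2 -> V=0 FIRE
t=4: input=2 -> V=0 FIRE
t=5: input=3 -> V=0 FIRE
t=6: input=4 -> V=0 FIRE
t=7: input=2 -> V=0 FIRE
t=8: input=0 -> V=0
t=9: input=4 -> V=0 FIRE

Answer: 1 3 4 5 6 7 9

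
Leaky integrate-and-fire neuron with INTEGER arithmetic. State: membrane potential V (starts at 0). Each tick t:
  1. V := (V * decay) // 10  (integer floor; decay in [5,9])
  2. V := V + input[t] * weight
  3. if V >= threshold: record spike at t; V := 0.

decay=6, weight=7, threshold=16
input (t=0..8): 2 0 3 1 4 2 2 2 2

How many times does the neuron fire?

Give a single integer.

Answer: 4

Derivation:
t=0: input=2 -> V=14
t=1: input=0 -> V=8
t=2: input=3 -> V=0 FIRE
t=3: input=1 -> V=7
t=4: input=4 -> V=0 FIRE
t=5: input=2 -> V=14
t=6: input=2 -> V=0 FIRE
t=7: input=2 -> V=14
t=8: input=2 -> V=0 FIRE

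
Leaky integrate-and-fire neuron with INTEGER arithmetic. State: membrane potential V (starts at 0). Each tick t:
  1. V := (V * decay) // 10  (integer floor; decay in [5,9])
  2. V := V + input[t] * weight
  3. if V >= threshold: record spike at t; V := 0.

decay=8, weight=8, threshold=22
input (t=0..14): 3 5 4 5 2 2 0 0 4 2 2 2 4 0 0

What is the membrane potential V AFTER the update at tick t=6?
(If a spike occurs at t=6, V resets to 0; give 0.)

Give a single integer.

t=0: input=3 -> V=0 FIRE
t=1: input=5 -> V=0 FIRE
t=2: input=4 -> V=0 FIRE
t=3: input=5 -> V=0 FIRE
t=4: input=2 -> V=16
t=5: input=2 -> V=0 FIRE
t=6: input=0 -> V=0
t=7: input=0 -> V=0
t=8: input=4 -> V=0 FIRE
t=9: input=2 -> V=16
t=10: input=2 -> V=0 FIRE
t=11: input=2 -> V=16
t=12: input=4 -> V=0 FIRE
t=13: input=0 -> V=0
t=14: input=0 -> V=0

Answer: 0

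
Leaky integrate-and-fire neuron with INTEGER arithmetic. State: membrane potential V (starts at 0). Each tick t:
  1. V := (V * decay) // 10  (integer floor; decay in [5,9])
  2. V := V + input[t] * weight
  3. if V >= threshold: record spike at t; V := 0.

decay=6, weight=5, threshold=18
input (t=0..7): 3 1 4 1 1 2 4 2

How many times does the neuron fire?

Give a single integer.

t=0: input=3 -> V=15
t=1: input=1 -> V=14
t=2: input=4 -> V=0 FIRE
t=3: input=1 -> V=5
t=4: input=1 -> V=8
t=5: input=2 -> V=14
t=6: input=4 -> V=0 FIRE
t=7: input=2 -> V=10

Answer: 2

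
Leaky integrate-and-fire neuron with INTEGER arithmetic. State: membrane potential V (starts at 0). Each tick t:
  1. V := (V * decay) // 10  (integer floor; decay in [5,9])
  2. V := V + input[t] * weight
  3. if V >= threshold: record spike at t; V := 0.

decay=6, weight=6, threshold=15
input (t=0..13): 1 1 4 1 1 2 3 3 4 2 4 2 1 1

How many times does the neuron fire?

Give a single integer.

t=0: input=1 -> V=6
t=1: input=1 -> V=9
t=2: input=4 -> V=0 FIRE
t=3: input=1 -> V=6
t=4: input=1 -> V=9
t=5: input=2 -> V=0 FIRE
t=6: input=3 -> V=0 FIRE
t=7: input=3 -> V=0 FIRE
t=8: input=4 -> V=0 FIRE
t=9: input=2 -> V=12
t=10: input=4 -> V=0 FIRE
t=11: input=2 -> V=12
t=12: input=1 -> V=13
t=13: input=1 -> V=13

Answer: 6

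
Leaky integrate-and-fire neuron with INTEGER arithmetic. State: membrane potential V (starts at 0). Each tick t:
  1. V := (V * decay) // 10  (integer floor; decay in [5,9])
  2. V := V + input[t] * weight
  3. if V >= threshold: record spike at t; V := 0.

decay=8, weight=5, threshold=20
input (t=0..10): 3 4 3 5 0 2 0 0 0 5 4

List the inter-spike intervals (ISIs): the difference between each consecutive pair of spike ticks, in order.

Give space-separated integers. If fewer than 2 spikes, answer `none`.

Answer: 2 6 1

Derivation:
t=0: input=3 -> V=15
t=1: input=4 -> V=0 FIRE
t=2: input=3 -> V=15
t=3: input=5 -> V=0 FIRE
t=4: input=0 -> V=0
t=5: input=2 -> V=10
t=6: input=0 -> V=8
t=7: input=0 -> V=6
t=8: input=0 -> V=4
t=9: input=5 -> V=0 FIRE
t=10: input=4 -> V=0 FIRE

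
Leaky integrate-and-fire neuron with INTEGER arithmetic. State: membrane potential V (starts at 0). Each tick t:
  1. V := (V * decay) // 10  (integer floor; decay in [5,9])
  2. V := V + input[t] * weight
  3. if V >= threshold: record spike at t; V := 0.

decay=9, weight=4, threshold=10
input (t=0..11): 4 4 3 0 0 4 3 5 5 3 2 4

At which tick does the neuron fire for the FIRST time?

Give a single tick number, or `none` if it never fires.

t=0: input=4 -> V=0 FIRE
t=1: input=4 -> V=0 FIRE
t=2: input=3 -> V=0 FIRE
t=3: input=0 -> V=0
t=4: input=0 -> V=0
t=5: input=4 -> V=0 FIRE
t=6: input=3 -> V=0 FIRE
t=7: input=5 -> V=0 FIRE
t=8: input=5 -> V=0 FIRE
t=9: input=3 -> V=0 FIRE
t=10: input=2 -> V=8
t=11: input=4 -> V=0 FIRE

Answer: 0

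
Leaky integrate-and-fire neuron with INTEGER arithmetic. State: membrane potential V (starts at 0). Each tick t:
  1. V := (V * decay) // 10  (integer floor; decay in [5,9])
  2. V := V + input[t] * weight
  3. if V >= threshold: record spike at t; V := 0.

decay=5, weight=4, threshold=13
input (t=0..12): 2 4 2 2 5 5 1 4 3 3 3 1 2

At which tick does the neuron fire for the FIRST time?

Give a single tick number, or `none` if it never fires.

Answer: 1

Derivation:
t=0: input=2 -> V=8
t=1: input=4 -> V=0 FIRE
t=2: input=2 -> V=8
t=3: input=2 -> V=12
t=4: input=5 -> V=0 FIRE
t=5: input=5 -> V=0 FIRE
t=6: input=1 -> V=4
t=7: input=4 -> V=0 FIRE
t=8: input=3 -> V=12
t=9: input=3 -> V=0 FIRE
t=10: input=3 -> V=12
t=11: input=1 -> V=10
t=12: input=2 -> V=0 FIRE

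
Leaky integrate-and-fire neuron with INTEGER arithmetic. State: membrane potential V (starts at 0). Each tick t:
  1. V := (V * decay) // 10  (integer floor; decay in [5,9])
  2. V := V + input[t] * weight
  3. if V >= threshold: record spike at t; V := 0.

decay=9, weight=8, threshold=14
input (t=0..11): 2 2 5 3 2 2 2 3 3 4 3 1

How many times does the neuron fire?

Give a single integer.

t=0: input=2 -> V=0 FIRE
t=1: input=2 -> V=0 FIRE
t=2: input=5 -> V=0 FIRE
t=3: input=3 -> V=0 FIRE
t=4: input=2 -> V=0 FIRE
t=5: input=2 -> V=0 FIRE
t=6: input=2 -> V=0 FIRE
t=7: input=3 -> V=0 FIRE
t=8: input=3 -> V=0 FIRE
t=9: input=4 -> V=0 FIRE
t=10: input=3 -> V=0 FIRE
t=11: input=1 -> V=8

Answer: 11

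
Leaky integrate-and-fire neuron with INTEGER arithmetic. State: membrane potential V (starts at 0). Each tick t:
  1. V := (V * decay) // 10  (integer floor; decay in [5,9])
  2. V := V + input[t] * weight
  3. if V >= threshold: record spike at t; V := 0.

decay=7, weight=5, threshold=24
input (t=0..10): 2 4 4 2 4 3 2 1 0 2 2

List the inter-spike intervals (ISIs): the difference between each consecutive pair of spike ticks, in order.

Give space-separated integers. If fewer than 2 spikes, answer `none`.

t=0: input=2 -> V=10
t=1: input=4 -> V=0 FIRE
t=2: input=4 -> V=20
t=3: input=2 -> V=0 FIRE
t=4: input=4 -> V=20
t=5: input=3 -> V=0 FIRE
t=6: input=2 -> V=10
t=7: input=1 -> V=12
t=8: input=0 -> V=8
t=9: input=2 -> V=15
t=10: input=2 -> V=20

Answer: 2 2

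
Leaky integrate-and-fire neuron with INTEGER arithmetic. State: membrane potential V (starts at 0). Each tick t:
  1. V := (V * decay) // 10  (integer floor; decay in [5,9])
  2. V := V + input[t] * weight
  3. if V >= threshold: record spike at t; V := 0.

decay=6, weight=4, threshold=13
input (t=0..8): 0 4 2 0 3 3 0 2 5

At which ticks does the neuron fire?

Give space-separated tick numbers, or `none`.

Answer: 1 4 8

Derivation:
t=0: input=0 -> V=0
t=1: input=4 -> V=0 FIRE
t=2: input=2 -> V=8
t=3: input=0 -> V=4
t=4: input=3 -> V=0 FIRE
t=5: input=3 -> V=12
t=6: input=0 -> V=7
t=7: input=2 -> V=12
t=8: input=5 -> V=0 FIRE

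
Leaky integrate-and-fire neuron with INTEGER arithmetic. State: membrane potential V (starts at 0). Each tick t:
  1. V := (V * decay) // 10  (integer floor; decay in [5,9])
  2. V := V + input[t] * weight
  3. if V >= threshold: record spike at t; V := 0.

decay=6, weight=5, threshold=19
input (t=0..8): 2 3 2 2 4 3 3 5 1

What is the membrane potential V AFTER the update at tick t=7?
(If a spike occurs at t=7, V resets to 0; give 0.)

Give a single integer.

t=0: input=2 -> V=10
t=1: input=3 -> V=0 FIRE
t=2: input=2 -> V=10
t=3: input=2 -> V=16
t=4: input=4 -> V=0 FIRE
t=5: input=3 -> V=15
t=6: input=3 -> V=0 FIRE
t=7: input=5 -> V=0 FIRE
t=8: input=1 -> V=5

Answer: 0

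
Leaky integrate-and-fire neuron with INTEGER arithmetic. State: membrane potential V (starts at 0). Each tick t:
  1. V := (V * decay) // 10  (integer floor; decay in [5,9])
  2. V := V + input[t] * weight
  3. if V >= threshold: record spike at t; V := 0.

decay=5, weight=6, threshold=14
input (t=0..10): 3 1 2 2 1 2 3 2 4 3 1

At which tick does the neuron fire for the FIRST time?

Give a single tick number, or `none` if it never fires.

t=0: input=3 -> V=0 FIRE
t=1: input=1 -> V=6
t=2: input=2 -> V=0 FIRE
t=3: input=2 -> V=12
t=4: input=1 -> V=12
t=5: input=2 -> V=0 FIRE
t=6: input=3 -> V=0 FIRE
t=7: input=2 -> V=12
t=8: input=4 -> V=0 FIRE
t=9: input=3 -> V=0 FIRE
t=10: input=1 -> V=6

Answer: 0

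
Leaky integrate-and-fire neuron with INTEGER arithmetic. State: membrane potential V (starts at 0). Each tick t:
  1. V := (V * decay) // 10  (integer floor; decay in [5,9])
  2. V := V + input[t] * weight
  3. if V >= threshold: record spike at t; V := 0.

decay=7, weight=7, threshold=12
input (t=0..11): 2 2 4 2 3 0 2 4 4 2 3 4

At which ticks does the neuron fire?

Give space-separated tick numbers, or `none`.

t=0: input=2 -> V=0 FIRE
t=1: input=2 -> V=0 FIRE
t=2: input=4 -> V=0 FIRE
t=3: input=2 -> V=0 FIRE
t=4: input=3 -> V=0 FIRE
t=5: input=0 -> V=0
t=6: input=2 -> V=0 FIRE
t=7: input=4 -> V=0 FIRE
t=8: input=4 -> V=0 FIRE
t=9: input=2 -> V=0 FIRE
t=10: input=3 -> V=0 FIRE
t=11: input=4 -> V=0 FIRE

Answer: 0 1 2 3 4 6 7 8 9 10 11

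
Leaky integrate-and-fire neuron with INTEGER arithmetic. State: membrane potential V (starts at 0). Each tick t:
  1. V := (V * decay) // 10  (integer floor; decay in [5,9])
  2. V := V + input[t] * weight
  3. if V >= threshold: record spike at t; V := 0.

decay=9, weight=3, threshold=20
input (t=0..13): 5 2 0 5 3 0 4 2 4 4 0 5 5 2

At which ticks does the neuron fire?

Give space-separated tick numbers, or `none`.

Answer: 3 7 9 12

Derivation:
t=0: input=5 -> V=15
t=1: input=2 -> V=19
t=2: input=0 -> V=17
t=3: input=5 -> V=0 FIRE
t=4: input=3 -> V=9
t=5: input=0 -> V=8
t=6: input=4 -> V=19
t=7: input=2 -> V=0 FIRE
t=8: input=4 -> V=12
t=9: input=4 -> V=0 FIRE
t=10: input=0 -> V=0
t=11: input=5 -> V=15
t=12: input=5 -> V=0 FIRE
t=13: input=2 -> V=6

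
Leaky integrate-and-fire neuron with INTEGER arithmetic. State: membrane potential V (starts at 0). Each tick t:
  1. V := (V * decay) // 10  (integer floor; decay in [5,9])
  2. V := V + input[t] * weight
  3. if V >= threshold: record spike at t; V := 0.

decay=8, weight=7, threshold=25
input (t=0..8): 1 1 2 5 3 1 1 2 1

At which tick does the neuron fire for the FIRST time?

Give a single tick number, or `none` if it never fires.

t=0: input=1 -> V=7
t=1: input=1 -> V=12
t=2: input=2 -> V=23
t=3: input=5 -> V=0 FIRE
t=4: input=3 -> V=21
t=5: input=1 -> V=23
t=6: input=1 -> V=0 FIRE
t=7: input=2 -> V=14
t=8: input=1 -> V=18

Answer: 3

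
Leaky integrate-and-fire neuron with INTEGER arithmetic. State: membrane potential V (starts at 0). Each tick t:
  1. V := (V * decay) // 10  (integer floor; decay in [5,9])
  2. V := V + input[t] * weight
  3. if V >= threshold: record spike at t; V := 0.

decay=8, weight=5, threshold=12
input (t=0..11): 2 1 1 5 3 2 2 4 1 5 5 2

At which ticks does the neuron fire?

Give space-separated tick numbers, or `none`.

t=0: input=2 -> V=10
t=1: input=1 -> V=0 FIRE
t=2: input=1 -> V=5
t=3: input=5 -> V=0 FIRE
t=4: input=3 -> V=0 FIRE
t=5: input=2 -> V=10
t=6: input=2 -> V=0 FIRE
t=7: input=4 -> V=0 FIRE
t=8: input=1 -> V=5
t=9: input=5 -> V=0 FIRE
t=10: input=5 -> V=0 FIRE
t=11: input=2 -> V=10

Answer: 1 3 4 6 7 9 10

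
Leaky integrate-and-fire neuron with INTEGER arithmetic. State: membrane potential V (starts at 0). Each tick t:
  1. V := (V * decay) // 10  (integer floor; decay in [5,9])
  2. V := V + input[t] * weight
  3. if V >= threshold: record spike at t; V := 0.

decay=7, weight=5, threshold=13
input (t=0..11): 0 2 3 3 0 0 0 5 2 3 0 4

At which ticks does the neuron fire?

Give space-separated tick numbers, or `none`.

t=0: input=0 -> V=0
t=1: input=2 -> V=10
t=2: input=3 -> V=0 FIRE
t=3: input=3 -> V=0 FIRE
t=4: input=0 -> V=0
t=5: input=0 -> V=0
t=6: input=0 -> V=0
t=7: input=5 -> V=0 FIRE
t=8: input=2 -> V=10
t=9: input=3 -> V=0 FIRE
t=10: input=0 -> V=0
t=11: input=4 -> V=0 FIRE

Answer: 2 3 7 9 11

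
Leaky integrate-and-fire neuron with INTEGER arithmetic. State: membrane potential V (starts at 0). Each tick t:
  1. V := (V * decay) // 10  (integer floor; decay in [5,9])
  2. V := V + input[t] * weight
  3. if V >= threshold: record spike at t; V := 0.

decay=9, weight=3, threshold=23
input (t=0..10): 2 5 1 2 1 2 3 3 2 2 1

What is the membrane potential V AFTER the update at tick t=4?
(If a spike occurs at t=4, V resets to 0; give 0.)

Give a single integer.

Answer: 3

Derivation:
t=0: input=2 -> V=6
t=1: input=5 -> V=20
t=2: input=1 -> V=21
t=3: input=2 -> V=0 FIRE
t=4: input=1 -> V=3
t=5: input=2 -> V=8
t=6: input=3 -> V=16
t=7: input=3 -> V=0 FIRE
t=8: input=2 -> V=6
t=9: input=2 -> V=11
t=10: input=1 -> V=12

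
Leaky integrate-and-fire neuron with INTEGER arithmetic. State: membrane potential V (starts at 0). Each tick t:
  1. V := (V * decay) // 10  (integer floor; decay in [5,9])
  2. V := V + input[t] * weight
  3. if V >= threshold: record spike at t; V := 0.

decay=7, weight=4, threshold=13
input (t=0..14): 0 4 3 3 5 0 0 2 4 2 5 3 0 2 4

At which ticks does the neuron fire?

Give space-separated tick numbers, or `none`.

Answer: 1 3 4 8 10 13 14

Derivation:
t=0: input=0 -> V=0
t=1: input=4 -> V=0 FIRE
t=2: input=3 -> V=12
t=3: input=3 -> V=0 FIRE
t=4: input=5 -> V=0 FIRE
t=5: input=0 -> V=0
t=6: input=0 -> V=0
t=7: input=2 -> V=8
t=8: input=4 -> V=0 FIRE
t=9: input=2 -> V=8
t=10: input=5 -> V=0 FIRE
t=11: input=3 -> V=12
t=12: input=0 -> V=8
t=13: input=2 -> V=0 FIRE
t=14: input=4 -> V=0 FIRE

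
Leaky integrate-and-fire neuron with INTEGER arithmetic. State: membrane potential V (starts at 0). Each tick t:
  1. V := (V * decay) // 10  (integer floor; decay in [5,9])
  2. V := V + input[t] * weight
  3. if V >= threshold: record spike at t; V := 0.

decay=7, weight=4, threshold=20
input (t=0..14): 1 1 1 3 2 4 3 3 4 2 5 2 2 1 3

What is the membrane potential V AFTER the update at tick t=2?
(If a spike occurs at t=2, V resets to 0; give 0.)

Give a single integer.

t=0: input=1 -> V=4
t=1: input=1 -> V=6
t=2: input=1 -> V=8
t=3: input=3 -> V=17
t=4: input=2 -> V=19
t=5: input=4 -> V=0 FIRE
t=6: input=3 -> V=12
t=7: input=3 -> V=0 FIRE
t=8: input=4 -> V=16
t=9: input=2 -> V=19
t=10: input=5 -> V=0 FIRE
t=11: input=2 -> V=8
t=12: input=2 -> V=13
t=13: input=1 -> V=13
t=14: input=3 -> V=0 FIRE

Answer: 8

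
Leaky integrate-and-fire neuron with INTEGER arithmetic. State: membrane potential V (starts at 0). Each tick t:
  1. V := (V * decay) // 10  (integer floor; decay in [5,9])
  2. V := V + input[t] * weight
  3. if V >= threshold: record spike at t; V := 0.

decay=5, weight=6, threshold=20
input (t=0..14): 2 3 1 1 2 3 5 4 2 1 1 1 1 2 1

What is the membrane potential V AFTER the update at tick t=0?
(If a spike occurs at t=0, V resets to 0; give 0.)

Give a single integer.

Answer: 12

Derivation:
t=0: input=2 -> V=12
t=1: input=3 -> V=0 FIRE
t=2: input=1 -> V=6
t=3: input=1 -> V=9
t=4: input=2 -> V=16
t=5: input=3 -> V=0 FIRE
t=6: input=5 -> V=0 FIRE
t=7: input=4 -> V=0 FIRE
t=8: input=2 -> V=12
t=9: input=1 -> V=12
t=10: input=1 -> V=12
t=11: input=1 -> V=12
t=12: input=1 -> V=12
t=13: input=2 -> V=18
t=14: input=1 -> V=15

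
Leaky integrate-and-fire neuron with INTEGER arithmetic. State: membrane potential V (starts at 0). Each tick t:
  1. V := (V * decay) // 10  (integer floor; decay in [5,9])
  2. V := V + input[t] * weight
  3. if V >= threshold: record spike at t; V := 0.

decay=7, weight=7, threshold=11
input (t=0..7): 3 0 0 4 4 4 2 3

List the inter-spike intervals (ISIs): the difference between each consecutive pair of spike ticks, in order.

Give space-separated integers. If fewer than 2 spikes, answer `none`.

Answer: 3 1 1 1 1

Derivation:
t=0: input=3 -> V=0 FIRE
t=1: input=0 -> V=0
t=2: input=0 -> V=0
t=3: input=4 -> V=0 FIRE
t=4: input=4 -> V=0 FIRE
t=5: input=4 -> V=0 FIRE
t=6: input=2 -> V=0 FIRE
t=7: input=3 -> V=0 FIRE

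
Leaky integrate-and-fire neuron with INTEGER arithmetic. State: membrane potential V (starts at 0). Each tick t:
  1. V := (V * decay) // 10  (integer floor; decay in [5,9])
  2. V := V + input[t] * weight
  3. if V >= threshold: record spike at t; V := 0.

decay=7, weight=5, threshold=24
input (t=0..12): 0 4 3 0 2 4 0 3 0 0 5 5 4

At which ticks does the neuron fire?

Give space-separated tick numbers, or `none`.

t=0: input=0 -> V=0
t=1: input=4 -> V=20
t=2: input=3 -> V=0 FIRE
t=3: input=0 -> V=0
t=4: input=2 -> V=10
t=5: input=4 -> V=0 FIRE
t=6: input=0 -> V=0
t=7: input=3 -> V=15
t=8: input=0 -> V=10
t=9: input=0 -> V=7
t=10: input=5 -> V=0 FIRE
t=11: input=5 -> V=0 FIRE
t=12: input=4 -> V=20

Answer: 2 5 10 11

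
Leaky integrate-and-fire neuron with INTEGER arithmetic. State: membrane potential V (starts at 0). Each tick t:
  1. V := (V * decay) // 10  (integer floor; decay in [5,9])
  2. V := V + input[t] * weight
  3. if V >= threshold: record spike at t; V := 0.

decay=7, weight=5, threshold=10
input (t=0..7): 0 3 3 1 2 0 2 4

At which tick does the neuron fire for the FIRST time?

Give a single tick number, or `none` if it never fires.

t=0: input=0 -> V=0
t=1: input=3 -> V=0 FIRE
t=2: input=3 -> V=0 FIRE
t=3: input=1 -> V=5
t=4: input=2 -> V=0 FIRE
t=5: input=0 -> V=0
t=6: input=2 -> V=0 FIRE
t=7: input=4 -> V=0 FIRE

Answer: 1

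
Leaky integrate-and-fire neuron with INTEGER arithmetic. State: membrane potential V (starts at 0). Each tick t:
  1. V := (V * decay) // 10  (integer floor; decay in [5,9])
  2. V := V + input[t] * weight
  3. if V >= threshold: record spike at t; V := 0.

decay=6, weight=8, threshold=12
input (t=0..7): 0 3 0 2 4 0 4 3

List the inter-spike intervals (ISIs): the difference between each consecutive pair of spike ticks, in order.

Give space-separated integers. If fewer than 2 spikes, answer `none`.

Answer: 2 1 2 1

Derivation:
t=0: input=0 -> V=0
t=1: input=3 -> V=0 FIRE
t=2: input=0 -> V=0
t=3: input=2 -> V=0 FIRE
t=4: input=4 -> V=0 FIRE
t=5: input=0 -> V=0
t=6: input=4 -> V=0 FIRE
t=7: input=3 -> V=0 FIRE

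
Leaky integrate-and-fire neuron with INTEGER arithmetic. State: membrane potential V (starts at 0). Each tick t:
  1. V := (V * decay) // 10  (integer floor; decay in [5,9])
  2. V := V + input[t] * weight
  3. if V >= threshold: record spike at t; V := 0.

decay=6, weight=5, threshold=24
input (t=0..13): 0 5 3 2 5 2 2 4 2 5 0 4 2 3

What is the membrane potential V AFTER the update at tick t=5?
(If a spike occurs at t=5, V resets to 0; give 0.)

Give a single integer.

t=0: input=0 -> V=0
t=1: input=5 -> V=0 FIRE
t=2: input=3 -> V=15
t=3: input=2 -> V=19
t=4: input=5 -> V=0 FIRE
t=5: input=2 -> V=10
t=6: input=2 -> V=16
t=7: input=4 -> V=0 FIRE
t=8: input=2 -> V=10
t=9: input=5 -> V=0 FIRE
t=10: input=0 -> V=0
t=11: input=4 -> V=20
t=12: input=2 -> V=22
t=13: input=3 -> V=0 FIRE

Answer: 10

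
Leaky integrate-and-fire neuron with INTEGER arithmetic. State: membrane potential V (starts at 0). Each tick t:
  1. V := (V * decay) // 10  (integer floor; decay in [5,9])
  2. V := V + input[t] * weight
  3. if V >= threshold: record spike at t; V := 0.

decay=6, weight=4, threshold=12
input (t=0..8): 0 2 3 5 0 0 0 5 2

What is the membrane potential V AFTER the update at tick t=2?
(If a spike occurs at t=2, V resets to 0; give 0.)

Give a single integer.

Answer: 0

Derivation:
t=0: input=0 -> V=0
t=1: input=2 -> V=8
t=2: input=3 -> V=0 FIRE
t=3: input=5 -> V=0 FIRE
t=4: input=0 -> V=0
t=5: input=0 -> V=0
t=6: input=0 -> V=0
t=7: input=5 -> V=0 FIRE
t=8: input=2 -> V=8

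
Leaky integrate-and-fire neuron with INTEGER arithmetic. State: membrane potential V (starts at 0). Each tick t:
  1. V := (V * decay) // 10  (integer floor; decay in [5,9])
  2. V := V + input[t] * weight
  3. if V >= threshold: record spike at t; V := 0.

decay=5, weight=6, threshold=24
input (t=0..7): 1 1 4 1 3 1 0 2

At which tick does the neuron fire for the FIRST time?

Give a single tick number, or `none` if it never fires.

t=0: input=1 -> V=6
t=1: input=1 -> V=9
t=2: input=4 -> V=0 FIRE
t=3: input=1 -> V=6
t=4: input=3 -> V=21
t=5: input=1 -> V=16
t=6: input=0 -> V=8
t=7: input=2 -> V=16

Answer: 2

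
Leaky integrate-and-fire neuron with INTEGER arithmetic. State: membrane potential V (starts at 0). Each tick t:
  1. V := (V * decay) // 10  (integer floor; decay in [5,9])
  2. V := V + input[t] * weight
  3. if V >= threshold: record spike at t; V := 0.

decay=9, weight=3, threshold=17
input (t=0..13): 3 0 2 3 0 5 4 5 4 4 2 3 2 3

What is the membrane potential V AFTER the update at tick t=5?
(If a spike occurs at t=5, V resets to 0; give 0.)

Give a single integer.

Answer: 15

Derivation:
t=0: input=3 -> V=9
t=1: input=0 -> V=8
t=2: input=2 -> V=13
t=3: input=3 -> V=0 FIRE
t=4: input=0 -> V=0
t=5: input=5 -> V=15
t=6: input=4 -> V=0 FIRE
t=7: input=5 -> V=15
t=8: input=4 -> V=0 FIRE
t=9: input=4 -> V=12
t=10: input=2 -> V=16
t=11: input=3 -> V=0 FIRE
t=12: input=2 -> V=6
t=13: input=3 -> V=14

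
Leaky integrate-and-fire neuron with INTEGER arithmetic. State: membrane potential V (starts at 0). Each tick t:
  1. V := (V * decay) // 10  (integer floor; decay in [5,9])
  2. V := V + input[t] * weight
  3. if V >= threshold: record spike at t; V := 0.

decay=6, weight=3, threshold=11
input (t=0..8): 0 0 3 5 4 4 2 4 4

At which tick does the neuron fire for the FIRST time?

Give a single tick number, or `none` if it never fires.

Answer: 3

Derivation:
t=0: input=0 -> V=0
t=1: input=0 -> V=0
t=2: input=3 -> V=9
t=3: input=5 -> V=0 FIRE
t=4: input=4 -> V=0 FIRE
t=5: input=4 -> V=0 FIRE
t=6: input=2 -> V=6
t=7: input=4 -> V=0 FIRE
t=8: input=4 -> V=0 FIRE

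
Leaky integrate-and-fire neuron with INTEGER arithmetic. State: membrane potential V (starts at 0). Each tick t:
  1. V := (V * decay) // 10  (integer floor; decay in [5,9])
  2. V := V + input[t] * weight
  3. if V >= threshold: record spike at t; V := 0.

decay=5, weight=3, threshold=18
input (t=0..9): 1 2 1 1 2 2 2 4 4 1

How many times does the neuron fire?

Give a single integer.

Answer: 1

Derivation:
t=0: input=1 -> V=3
t=1: input=2 -> V=7
t=2: input=1 -> V=6
t=3: input=1 -> V=6
t=4: input=2 -> V=9
t=5: input=2 -> V=10
t=6: input=2 -> V=11
t=7: input=4 -> V=17
t=8: input=4 -> V=0 FIRE
t=9: input=1 -> V=3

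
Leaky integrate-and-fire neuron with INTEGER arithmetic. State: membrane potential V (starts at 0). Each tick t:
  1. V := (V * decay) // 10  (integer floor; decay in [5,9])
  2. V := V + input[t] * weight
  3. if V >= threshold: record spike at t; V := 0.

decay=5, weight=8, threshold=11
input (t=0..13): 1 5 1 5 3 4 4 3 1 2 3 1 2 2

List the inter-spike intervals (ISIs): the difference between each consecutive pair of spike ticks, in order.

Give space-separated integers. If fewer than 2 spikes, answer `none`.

Answer: 2 1 1 1 1 2 1 2 1

Derivation:
t=0: input=1 -> V=8
t=1: input=5 -> V=0 FIRE
t=2: input=1 -> V=8
t=3: input=5 -> V=0 FIRE
t=4: input=3 -> V=0 FIRE
t=5: input=4 -> V=0 FIRE
t=6: input=4 -> V=0 FIRE
t=7: input=3 -> V=0 FIRE
t=8: input=1 -> V=8
t=9: input=2 -> V=0 FIRE
t=10: input=3 -> V=0 FIRE
t=11: input=1 -> V=8
t=12: input=2 -> V=0 FIRE
t=13: input=2 -> V=0 FIRE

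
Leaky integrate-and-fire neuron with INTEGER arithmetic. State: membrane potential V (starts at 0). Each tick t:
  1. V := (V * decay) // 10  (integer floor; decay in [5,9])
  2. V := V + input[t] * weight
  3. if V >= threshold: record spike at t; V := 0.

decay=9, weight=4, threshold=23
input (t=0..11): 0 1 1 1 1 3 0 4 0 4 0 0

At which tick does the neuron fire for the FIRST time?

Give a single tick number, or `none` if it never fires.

Answer: 5

Derivation:
t=0: input=0 -> V=0
t=1: input=1 -> V=4
t=2: input=1 -> V=7
t=3: input=1 -> V=10
t=4: input=1 -> V=13
t=5: input=3 -> V=0 FIRE
t=6: input=0 -> V=0
t=7: input=4 -> V=16
t=8: input=0 -> V=14
t=9: input=4 -> V=0 FIRE
t=10: input=0 -> V=0
t=11: input=0 -> V=0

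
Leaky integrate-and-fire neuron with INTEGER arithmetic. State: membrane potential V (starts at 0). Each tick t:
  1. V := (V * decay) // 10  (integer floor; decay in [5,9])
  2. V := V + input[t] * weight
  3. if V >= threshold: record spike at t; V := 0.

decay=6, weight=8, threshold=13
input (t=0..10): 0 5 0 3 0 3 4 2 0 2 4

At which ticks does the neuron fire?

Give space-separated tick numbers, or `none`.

t=0: input=0 -> V=0
t=1: input=5 -> V=0 FIRE
t=2: input=0 -> V=0
t=3: input=3 -> V=0 FIRE
t=4: input=0 -> V=0
t=5: input=3 -> V=0 FIRE
t=6: input=4 -> V=0 FIRE
t=7: input=2 -> V=0 FIRE
t=8: input=0 -> V=0
t=9: input=2 -> V=0 FIRE
t=10: input=4 -> V=0 FIRE

Answer: 1 3 5 6 7 9 10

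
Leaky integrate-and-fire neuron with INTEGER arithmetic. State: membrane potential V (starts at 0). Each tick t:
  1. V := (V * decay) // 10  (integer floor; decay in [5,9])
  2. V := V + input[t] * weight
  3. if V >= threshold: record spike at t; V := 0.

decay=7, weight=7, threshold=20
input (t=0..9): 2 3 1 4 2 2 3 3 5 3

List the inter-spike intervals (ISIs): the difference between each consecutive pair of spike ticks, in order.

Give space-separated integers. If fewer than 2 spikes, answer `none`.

t=0: input=2 -> V=14
t=1: input=3 -> V=0 FIRE
t=2: input=1 -> V=7
t=3: input=4 -> V=0 FIRE
t=4: input=2 -> V=14
t=5: input=2 -> V=0 FIRE
t=6: input=3 -> V=0 FIRE
t=7: input=3 -> V=0 FIRE
t=8: input=5 -> V=0 FIRE
t=9: input=3 -> V=0 FIRE

Answer: 2 2 1 1 1 1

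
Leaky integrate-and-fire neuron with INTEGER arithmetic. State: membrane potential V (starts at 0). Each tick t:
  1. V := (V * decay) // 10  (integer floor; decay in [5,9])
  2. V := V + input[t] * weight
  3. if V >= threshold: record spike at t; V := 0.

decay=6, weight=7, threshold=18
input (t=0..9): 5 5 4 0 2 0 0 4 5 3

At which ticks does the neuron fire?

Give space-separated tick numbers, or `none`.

Answer: 0 1 2 7 8 9

Derivation:
t=0: input=5 -> V=0 FIRE
t=1: input=5 -> V=0 FIRE
t=2: input=4 -> V=0 FIRE
t=3: input=0 -> V=0
t=4: input=2 -> V=14
t=5: input=0 -> V=8
t=6: input=0 -> V=4
t=7: input=4 -> V=0 FIRE
t=8: input=5 -> V=0 FIRE
t=9: input=3 -> V=0 FIRE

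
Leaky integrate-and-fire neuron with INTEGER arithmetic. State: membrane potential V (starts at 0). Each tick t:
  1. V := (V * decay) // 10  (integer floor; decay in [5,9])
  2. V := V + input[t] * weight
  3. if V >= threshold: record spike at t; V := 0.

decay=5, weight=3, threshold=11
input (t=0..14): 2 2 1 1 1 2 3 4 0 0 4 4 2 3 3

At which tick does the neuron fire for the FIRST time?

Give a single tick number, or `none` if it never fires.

t=0: input=2 -> V=6
t=1: input=2 -> V=9
t=2: input=1 -> V=7
t=3: input=1 -> V=6
t=4: input=1 -> V=6
t=5: input=2 -> V=9
t=6: input=3 -> V=0 FIRE
t=7: input=4 -> V=0 FIRE
t=8: input=0 -> V=0
t=9: input=0 -> V=0
t=10: input=4 -> V=0 FIRE
t=11: input=4 -> V=0 FIRE
t=12: input=2 -> V=6
t=13: input=3 -> V=0 FIRE
t=14: input=3 -> V=9

Answer: 6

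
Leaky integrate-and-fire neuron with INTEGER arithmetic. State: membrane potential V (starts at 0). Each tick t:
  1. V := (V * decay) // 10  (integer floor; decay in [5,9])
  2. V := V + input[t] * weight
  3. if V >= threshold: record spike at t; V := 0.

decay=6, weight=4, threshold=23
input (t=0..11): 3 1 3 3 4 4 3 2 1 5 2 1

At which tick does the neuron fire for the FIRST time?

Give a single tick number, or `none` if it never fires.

Answer: 4

Derivation:
t=0: input=3 -> V=12
t=1: input=1 -> V=11
t=2: input=3 -> V=18
t=3: input=3 -> V=22
t=4: input=4 -> V=0 FIRE
t=5: input=4 -> V=16
t=6: input=3 -> V=21
t=7: input=2 -> V=20
t=8: input=1 -> V=16
t=9: input=5 -> V=0 FIRE
t=10: input=2 -> V=8
t=11: input=1 -> V=8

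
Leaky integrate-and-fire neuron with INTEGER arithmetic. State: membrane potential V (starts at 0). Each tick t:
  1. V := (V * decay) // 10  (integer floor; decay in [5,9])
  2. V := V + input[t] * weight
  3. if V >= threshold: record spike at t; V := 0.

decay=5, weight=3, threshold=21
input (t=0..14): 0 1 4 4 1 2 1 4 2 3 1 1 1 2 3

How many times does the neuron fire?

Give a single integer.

Answer: 0

Derivation:
t=0: input=0 -> V=0
t=1: input=1 -> V=3
t=2: input=4 -> V=13
t=3: input=4 -> V=18
t=4: input=1 -> V=12
t=5: input=2 -> V=12
t=6: input=1 -> V=9
t=7: input=4 -> V=16
t=8: input=2 -> V=14
t=9: input=3 -> V=16
t=10: input=1 -> V=11
t=11: input=1 -> V=8
t=12: input=1 -> V=7
t=13: input=2 -> V=9
t=14: input=3 -> V=13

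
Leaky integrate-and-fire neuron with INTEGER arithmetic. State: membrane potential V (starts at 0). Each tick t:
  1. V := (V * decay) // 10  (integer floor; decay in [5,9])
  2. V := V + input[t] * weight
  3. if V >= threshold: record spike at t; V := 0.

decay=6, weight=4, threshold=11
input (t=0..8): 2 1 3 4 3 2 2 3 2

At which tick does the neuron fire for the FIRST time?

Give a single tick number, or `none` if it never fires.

Answer: 2

Derivation:
t=0: input=2 -> V=8
t=1: input=1 -> V=8
t=2: input=3 -> V=0 FIRE
t=3: input=4 -> V=0 FIRE
t=4: input=3 -> V=0 FIRE
t=5: input=2 -> V=8
t=6: input=2 -> V=0 FIRE
t=7: input=3 -> V=0 FIRE
t=8: input=2 -> V=8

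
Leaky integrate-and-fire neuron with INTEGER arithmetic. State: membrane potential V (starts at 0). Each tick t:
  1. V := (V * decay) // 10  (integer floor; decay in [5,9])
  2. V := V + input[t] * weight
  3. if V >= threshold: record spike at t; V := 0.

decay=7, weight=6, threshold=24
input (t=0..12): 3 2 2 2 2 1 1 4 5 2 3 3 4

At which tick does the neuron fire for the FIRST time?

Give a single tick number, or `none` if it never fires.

t=0: input=3 -> V=18
t=1: input=2 -> V=0 FIRE
t=2: input=2 -> V=12
t=3: input=2 -> V=20
t=4: input=2 -> V=0 FIRE
t=5: input=1 -> V=6
t=6: input=1 -> V=10
t=7: input=4 -> V=0 FIRE
t=8: input=5 -> V=0 FIRE
t=9: input=2 -> V=12
t=10: input=3 -> V=0 FIRE
t=11: input=3 -> V=18
t=12: input=4 -> V=0 FIRE

Answer: 1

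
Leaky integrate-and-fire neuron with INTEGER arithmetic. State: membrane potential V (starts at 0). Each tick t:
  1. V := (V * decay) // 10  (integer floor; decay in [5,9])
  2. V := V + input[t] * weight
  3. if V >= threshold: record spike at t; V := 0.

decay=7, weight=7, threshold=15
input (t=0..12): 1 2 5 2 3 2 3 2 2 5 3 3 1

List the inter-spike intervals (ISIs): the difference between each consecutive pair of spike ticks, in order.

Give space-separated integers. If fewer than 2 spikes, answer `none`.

Answer: 1 2 2 2 1 1 1

Derivation:
t=0: input=1 -> V=7
t=1: input=2 -> V=0 FIRE
t=2: input=5 -> V=0 FIRE
t=3: input=2 -> V=14
t=4: input=3 -> V=0 FIRE
t=5: input=2 -> V=14
t=6: input=3 -> V=0 FIRE
t=7: input=2 -> V=14
t=8: input=2 -> V=0 FIRE
t=9: input=5 -> V=0 FIRE
t=10: input=3 -> V=0 FIRE
t=11: input=3 -> V=0 FIRE
t=12: input=1 -> V=7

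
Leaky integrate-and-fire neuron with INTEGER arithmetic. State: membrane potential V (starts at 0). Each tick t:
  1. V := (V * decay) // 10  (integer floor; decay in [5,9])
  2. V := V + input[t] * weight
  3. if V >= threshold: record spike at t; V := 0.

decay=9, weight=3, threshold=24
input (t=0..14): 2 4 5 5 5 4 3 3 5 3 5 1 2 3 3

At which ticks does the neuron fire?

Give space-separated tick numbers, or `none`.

t=0: input=2 -> V=6
t=1: input=4 -> V=17
t=2: input=5 -> V=0 FIRE
t=3: input=5 -> V=15
t=4: input=5 -> V=0 FIRE
t=5: input=4 -> V=12
t=6: input=3 -> V=19
t=7: input=3 -> V=0 FIRE
t=8: input=5 -> V=15
t=9: input=3 -> V=22
t=10: input=5 -> V=0 FIRE
t=11: input=1 -> V=3
t=12: input=2 -> V=8
t=13: input=3 -> V=16
t=14: input=3 -> V=23

Answer: 2 4 7 10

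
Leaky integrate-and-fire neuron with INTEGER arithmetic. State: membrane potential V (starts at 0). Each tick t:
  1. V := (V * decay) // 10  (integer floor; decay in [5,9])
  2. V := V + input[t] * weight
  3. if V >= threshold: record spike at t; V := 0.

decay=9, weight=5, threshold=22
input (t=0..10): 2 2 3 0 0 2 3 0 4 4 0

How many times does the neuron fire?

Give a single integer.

Answer: 3

Derivation:
t=0: input=2 -> V=10
t=1: input=2 -> V=19
t=2: input=3 -> V=0 FIRE
t=3: input=0 -> V=0
t=4: input=0 -> V=0
t=5: input=2 -> V=10
t=6: input=3 -> V=0 FIRE
t=7: input=0 -> V=0
t=8: input=4 -> V=20
t=9: input=4 -> V=0 FIRE
t=10: input=0 -> V=0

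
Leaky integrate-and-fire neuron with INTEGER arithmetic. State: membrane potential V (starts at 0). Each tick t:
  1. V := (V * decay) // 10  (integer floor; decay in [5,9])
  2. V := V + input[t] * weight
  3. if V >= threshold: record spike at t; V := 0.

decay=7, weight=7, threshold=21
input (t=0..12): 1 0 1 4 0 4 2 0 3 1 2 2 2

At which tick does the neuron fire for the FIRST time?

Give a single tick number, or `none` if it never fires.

Answer: 3

Derivation:
t=0: input=1 -> V=7
t=1: input=0 -> V=4
t=2: input=1 -> V=9
t=3: input=4 -> V=0 FIRE
t=4: input=0 -> V=0
t=5: input=4 -> V=0 FIRE
t=6: input=2 -> V=14
t=7: input=0 -> V=9
t=8: input=3 -> V=0 FIRE
t=9: input=1 -> V=7
t=10: input=2 -> V=18
t=11: input=2 -> V=0 FIRE
t=12: input=2 -> V=14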